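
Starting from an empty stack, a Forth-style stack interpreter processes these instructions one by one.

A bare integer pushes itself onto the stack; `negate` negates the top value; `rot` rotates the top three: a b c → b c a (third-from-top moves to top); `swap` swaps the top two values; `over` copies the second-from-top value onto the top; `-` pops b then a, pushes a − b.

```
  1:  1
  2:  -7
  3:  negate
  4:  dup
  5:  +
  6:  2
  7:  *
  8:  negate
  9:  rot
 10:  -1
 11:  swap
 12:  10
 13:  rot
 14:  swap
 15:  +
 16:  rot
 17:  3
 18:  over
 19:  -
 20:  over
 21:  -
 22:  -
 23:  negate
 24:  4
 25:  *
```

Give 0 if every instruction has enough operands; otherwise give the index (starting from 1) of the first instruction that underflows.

9

1      → [1]
-7     → [1, -7]
negate → [1, 7]
dup    → [1, 7, 7]
+      → [1, 14]
2      → [1, 14, 2]
*      → [1, 28]
negate → [1, -28]
rot  — needs 3 operands, stack has 2 → underflow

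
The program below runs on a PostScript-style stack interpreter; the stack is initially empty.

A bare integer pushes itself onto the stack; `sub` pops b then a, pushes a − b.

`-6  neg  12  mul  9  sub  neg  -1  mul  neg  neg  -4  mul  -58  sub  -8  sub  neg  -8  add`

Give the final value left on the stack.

-6  -> [-6]
neg -> [6]
12  -> [6, 12]
mul -> [72]
9   -> [72, 9]
sub -> [63]
neg -> [-63]
-1  -> [-63, -1]
mul -> [63]
neg -> [-63]
neg -> [63]
-4  -> [63, -4]
mul -> [-252]
-58 -> [-252, -58]
sub -> [-194]
-8  -> [-194, -8]
sub -> [-186]
neg -> [186]
-8  -> [186, -8]
add -> [178]

178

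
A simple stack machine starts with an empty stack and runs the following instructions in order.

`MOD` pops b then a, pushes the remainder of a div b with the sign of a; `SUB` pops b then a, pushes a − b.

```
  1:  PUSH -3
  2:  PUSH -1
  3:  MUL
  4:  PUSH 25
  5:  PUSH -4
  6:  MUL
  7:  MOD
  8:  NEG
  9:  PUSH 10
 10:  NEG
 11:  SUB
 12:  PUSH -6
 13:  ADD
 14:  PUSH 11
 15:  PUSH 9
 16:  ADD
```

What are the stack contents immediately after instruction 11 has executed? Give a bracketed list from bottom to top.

PUSH -3  [-3]
PUSH -1  [-3, -1]
MUL      [3]
PUSH 25  [3, 25]
PUSH -4  [3, 25, -4]
MUL      [3, -100]
MOD      [3]
NEG      [-3]
PUSH 10  [-3, 10]
NEG      [-3, -10]
SUB      [7]

[7]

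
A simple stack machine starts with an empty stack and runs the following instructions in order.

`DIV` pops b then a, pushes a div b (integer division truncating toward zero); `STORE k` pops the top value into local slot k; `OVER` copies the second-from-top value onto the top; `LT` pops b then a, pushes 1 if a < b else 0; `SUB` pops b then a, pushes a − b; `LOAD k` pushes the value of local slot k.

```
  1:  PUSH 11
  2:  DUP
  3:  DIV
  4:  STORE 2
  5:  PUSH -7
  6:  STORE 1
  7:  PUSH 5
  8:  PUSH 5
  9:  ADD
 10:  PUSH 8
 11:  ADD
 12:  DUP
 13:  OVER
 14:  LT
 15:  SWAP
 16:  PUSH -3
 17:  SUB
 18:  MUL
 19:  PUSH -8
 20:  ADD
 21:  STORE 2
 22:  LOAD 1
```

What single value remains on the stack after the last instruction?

-7

PUSH 11 -> 11
DUP     -> 11 11
DIV     -> 1
STORE 2 -> (empty)
PUSH -7 -> -7
STORE 1 -> (empty)
PUSH 5  -> 5
PUSH 5  -> 5 5
ADD     -> 10
PUSH 8  -> 10 8
ADD     -> 18
DUP     -> 18 18
OVER    -> 18 18 18
LT      -> 18 0
SWAP    -> 0 18
PUSH -3 -> 0 18 -3
SUB     -> 0 21
MUL     -> 0
PUSH -8 -> 0 -8
ADD     -> -8
STORE 2 -> (empty)
LOAD 1  -> -7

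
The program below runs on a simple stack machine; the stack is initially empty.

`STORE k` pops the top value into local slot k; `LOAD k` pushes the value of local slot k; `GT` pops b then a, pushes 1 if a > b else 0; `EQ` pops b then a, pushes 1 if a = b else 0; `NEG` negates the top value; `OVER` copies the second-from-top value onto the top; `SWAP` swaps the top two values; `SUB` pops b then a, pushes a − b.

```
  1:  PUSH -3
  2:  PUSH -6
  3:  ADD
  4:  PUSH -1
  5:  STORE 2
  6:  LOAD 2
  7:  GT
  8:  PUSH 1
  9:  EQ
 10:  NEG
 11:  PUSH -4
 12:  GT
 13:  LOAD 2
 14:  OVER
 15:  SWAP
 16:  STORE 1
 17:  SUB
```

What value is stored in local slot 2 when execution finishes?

PUSH -3 : [-3]
PUSH -6 : [-3, -6]
ADD     : [-9]
PUSH -1 : [-9, -1]
STORE 2 : [-9]
LOAD 2  : [-9, -1]
GT      : [0]
PUSH 1  : [0, 1]
EQ      : [0]
NEG     : [0]
PUSH -4 : [0, -4]
GT      : [1]
LOAD 2  : [1, -1]
OVER    : [1, -1, 1]
SWAP    : [1, 1, -1]
STORE 1 : [1, 1]
SUB     : [0]

-1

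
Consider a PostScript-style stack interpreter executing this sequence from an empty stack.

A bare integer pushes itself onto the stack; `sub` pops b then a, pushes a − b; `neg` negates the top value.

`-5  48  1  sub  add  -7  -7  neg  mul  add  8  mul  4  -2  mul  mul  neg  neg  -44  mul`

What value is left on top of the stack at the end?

-5  : -5
48  : -5 48
1   : -5 48 1
sub : -5 47
add : 42
-7  : 42 -7
-7  : 42 -7 -7
neg : 42 -7 7
mul : 42 -49
add : -7
8   : -7 8
mul : -56
4   : -56 4
-2  : -56 4 -2
mul : -56 -8
mul : 448
neg : -448
neg : 448
-44 : 448 -44
mul : -19712

-19712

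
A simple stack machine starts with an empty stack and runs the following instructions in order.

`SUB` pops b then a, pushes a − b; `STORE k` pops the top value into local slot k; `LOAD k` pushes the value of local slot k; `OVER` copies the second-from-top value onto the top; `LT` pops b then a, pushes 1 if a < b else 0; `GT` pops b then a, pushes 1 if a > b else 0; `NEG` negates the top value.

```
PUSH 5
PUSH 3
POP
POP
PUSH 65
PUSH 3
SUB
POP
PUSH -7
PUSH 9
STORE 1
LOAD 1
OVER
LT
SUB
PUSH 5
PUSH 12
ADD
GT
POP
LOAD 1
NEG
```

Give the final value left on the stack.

-9

PUSH 5  : [5]
PUSH 3  : [5, 3]
POP     : [5]
POP     : []
PUSH 65 : [65]
PUSH 3  : [65, 3]
SUB     : [62]
POP     : []
PUSH -7 : [-7]
PUSH 9  : [-7, 9]
STORE 1 : [-7]
LOAD 1  : [-7, 9]
OVER    : [-7, 9, -7]
LT      : [-7, 0]
SUB     : [-7]
PUSH 5  : [-7, 5]
PUSH 12 : [-7, 5, 12]
ADD     : [-7, 17]
GT      : [0]
POP     : []
LOAD 1  : [9]
NEG     : [-9]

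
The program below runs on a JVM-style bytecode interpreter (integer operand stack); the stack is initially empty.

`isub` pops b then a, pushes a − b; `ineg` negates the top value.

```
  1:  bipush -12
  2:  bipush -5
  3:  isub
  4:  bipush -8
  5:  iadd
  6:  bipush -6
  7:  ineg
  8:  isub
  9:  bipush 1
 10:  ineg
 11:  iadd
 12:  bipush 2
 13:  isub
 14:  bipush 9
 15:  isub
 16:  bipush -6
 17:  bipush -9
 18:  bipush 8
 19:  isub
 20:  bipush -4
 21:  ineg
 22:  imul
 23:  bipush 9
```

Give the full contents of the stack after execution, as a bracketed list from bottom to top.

[-33, -6, -68, 9]

bipush -12 → -12
bipush -5  → -12 -5
isub       → -7
bipush -8  → -7 -8
iadd       → -15
bipush -6  → -15 -6
ineg       → -15 6
isub       → -21
bipush 1   → -21 1
ineg       → -21 -1
iadd       → -22
bipush 2   → -22 2
isub       → -24
bipush 9   → -24 9
isub       → -33
bipush -6  → -33 -6
bipush -9  → -33 -6 -9
bipush 8   → -33 -6 -9 8
isub       → -33 -6 -17
bipush -4  → -33 -6 -17 -4
ineg       → -33 -6 -17 4
imul       → -33 -6 -68
bipush 9   → -33 -6 -68 9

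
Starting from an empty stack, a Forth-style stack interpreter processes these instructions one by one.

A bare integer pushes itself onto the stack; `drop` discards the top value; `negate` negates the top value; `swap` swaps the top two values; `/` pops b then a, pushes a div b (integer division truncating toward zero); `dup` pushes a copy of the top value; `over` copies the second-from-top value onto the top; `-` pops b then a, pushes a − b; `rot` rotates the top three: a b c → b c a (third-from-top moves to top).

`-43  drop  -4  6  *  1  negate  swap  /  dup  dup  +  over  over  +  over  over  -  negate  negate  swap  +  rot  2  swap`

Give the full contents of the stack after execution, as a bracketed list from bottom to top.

[0, 0, 2, 0]

-43    → [-43]
drop   → []
-4     → [-4]
6      → [-4, 6]
*      → [-24]
1      → [-24, 1]
negate → [-24, -1]
swap   → [-1, -24]
/      → [0]
dup    → [0, 0]
dup    → [0, 0, 0]
+      → [0, 0]
over   → [0, 0, 0]
over   → [0, 0, 0, 0]
+      → [0, 0, 0]
over   → [0, 0, 0, 0]
over   → [0, 0, 0, 0, 0]
-      → [0, 0, 0, 0]
negate → [0, 0, 0, 0]
negate → [0, 0, 0, 0]
swap   → [0, 0, 0, 0]
+      → [0, 0, 0]
rot    → [0, 0, 0]
2      → [0, 0, 0, 2]
swap   → [0, 0, 2, 0]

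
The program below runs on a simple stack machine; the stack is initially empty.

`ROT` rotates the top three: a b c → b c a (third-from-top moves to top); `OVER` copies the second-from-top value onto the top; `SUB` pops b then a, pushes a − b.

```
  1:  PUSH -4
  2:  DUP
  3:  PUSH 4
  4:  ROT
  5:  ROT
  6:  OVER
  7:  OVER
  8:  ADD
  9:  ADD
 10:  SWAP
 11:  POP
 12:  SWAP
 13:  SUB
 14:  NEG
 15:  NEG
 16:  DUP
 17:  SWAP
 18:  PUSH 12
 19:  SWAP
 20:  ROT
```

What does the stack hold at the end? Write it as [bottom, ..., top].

PUSH -4 -> -4
DUP     -> -4 -4
PUSH 4  -> -4 -4 4
ROT     -> -4 4 -4
ROT     -> 4 -4 -4
OVER    -> 4 -4 -4 -4
OVER    -> 4 -4 -4 -4 -4
ADD     -> 4 -4 -4 -8
ADD     -> 4 -4 -12
SWAP    -> 4 -12 -4
POP     -> 4 -12
SWAP    -> -12 4
SUB     -> -16
NEG     -> 16
NEG     -> -16
DUP     -> -16 -16
SWAP    -> -16 -16
PUSH 12 -> -16 -16 12
SWAP    -> -16 12 -16
ROT     -> 12 -16 -16

[12, -16, -16]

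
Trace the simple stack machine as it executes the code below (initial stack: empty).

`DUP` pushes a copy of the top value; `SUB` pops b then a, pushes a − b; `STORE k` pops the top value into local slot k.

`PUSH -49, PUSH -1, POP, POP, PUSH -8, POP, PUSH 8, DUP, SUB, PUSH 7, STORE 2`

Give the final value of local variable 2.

PUSH -49 : [-49]
PUSH -1  : [-49, -1]
POP      : [-49]
POP      : []
PUSH -8  : [-8]
POP      : []
PUSH 8   : [8]
DUP      : [8, 8]
SUB      : [0]
PUSH 7   : [0, 7]
STORE 2  : [0]

7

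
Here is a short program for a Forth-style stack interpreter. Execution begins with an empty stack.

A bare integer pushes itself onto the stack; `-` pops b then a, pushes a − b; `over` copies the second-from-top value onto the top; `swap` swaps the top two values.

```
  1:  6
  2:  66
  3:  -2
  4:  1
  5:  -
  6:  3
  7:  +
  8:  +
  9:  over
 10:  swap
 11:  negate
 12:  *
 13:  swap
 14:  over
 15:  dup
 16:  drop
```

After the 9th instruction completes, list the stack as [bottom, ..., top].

6     [6]
66    [6, 66]
-2    [6, 66, -2]
1     [6, 66, -2, 1]
-     [6, 66, -3]
3     [6, 66, -3, 3]
+     [6, 66, 0]
+     [6, 66]
over  [6, 66, 6]

[6, 66, 6]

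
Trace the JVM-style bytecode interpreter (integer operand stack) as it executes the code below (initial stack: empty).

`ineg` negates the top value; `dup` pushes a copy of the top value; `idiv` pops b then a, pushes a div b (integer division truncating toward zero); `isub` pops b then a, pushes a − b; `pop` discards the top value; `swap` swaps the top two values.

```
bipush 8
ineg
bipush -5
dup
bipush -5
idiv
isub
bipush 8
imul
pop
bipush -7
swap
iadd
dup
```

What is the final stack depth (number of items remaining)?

bipush 8  -> 8
ineg      -> -8
bipush -5 -> -8 -5
dup       -> -8 -5 -5
bipush -5 -> -8 -5 -5 -5
idiv      -> -8 -5 1
isub      -> -8 -6
bipush 8  -> -8 -6 8
imul      -> -8 -48
pop       -> -8
bipush -7 -> -8 -7
swap      -> -7 -8
iadd      -> -15
dup       -> -15 -15

2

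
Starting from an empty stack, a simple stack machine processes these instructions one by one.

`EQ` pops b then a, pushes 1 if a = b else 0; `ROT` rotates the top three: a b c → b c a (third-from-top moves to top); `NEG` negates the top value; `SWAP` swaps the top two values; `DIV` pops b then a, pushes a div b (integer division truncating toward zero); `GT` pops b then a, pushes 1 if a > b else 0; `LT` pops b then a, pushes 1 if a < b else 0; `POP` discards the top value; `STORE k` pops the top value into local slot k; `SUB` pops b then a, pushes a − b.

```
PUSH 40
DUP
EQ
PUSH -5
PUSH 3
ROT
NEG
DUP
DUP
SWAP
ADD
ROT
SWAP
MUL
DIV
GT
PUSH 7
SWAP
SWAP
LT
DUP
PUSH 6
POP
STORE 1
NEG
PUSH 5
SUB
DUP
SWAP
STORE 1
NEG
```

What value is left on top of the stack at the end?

6

PUSH 40 → [40]
DUP     → [40, 40]
EQ      → [1]
PUSH -5 → [1, -5]
PUSH 3  → [1, -5, 3]
ROT     → [-5, 3, 1]
NEG     → [-5, 3, -1]
DUP     → [-5, 3, -1, -1]
DUP     → [-5, 3, -1, -1, -1]
SWAP    → [-5, 3, -1, -1, -1]
ADD     → [-5, 3, -1, -2]
ROT     → [-5, -1, -2, 3]
SWAP    → [-5, -1, 3, -2]
MUL     → [-5, -1, -6]
DIV     → [-5, 0]
GT      → [0]
PUSH 7  → [0, 7]
SWAP    → [7, 0]
SWAP    → [0, 7]
LT      → [1]
DUP     → [1, 1]
PUSH 6  → [1, 1, 6]
POP     → [1, 1]
STORE 1 → [1]
NEG     → [-1]
PUSH 5  → [-1, 5]
SUB     → [-6]
DUP     → [-6, -6]
SWAP    → [-6, -6]
STORE 1 → [-6]
NEG     → [6]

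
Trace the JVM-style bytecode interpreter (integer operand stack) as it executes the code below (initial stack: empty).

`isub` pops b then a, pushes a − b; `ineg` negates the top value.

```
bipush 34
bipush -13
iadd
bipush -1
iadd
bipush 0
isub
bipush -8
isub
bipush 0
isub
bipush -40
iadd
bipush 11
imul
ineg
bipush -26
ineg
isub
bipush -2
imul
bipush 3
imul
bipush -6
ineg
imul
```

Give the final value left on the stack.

-3816

bipush 34  -> 34
bipush -13 -> 34 -13
iadd       -> 21
bipush -1  -> 21 -1
iadd       -> 20
bipush 0   -> 20 0
isub       -> 20
bipush -8  -> 20 -8
isub       -> 28
bipush 0   -> 28 0
isub       -> 28
bipush -40 -> 28 -40
iadd       -> -12
bipush 11  -> -12 11
imul       -> -132
ineg       -> 132
bipush -26 -> 132 -26
ineg       -> 132 26
isub       -> 106
bipush -2  -> 106 -2
imul       -> -212
bipush 3   -> -212 3
imul       -> -636
bipush -6  -> -636 -6
ineg       -> -636 6
imul       -> -3816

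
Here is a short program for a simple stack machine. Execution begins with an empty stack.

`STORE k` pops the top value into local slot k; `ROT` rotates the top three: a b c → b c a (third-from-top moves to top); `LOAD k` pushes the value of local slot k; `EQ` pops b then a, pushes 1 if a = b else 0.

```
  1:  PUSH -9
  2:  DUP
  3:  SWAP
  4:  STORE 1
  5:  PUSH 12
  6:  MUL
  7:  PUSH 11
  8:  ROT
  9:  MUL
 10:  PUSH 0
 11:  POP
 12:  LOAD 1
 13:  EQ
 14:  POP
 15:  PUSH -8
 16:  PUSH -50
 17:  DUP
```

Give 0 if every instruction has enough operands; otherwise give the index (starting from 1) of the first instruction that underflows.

PUSH -9 → [-9]
DUP     → [-9, -9]
SWAP    → [-9, -9]
STORE 1 → [-9]
PUSH 12 → [-9, 12]
MUL     → [-108]
PUSH 11 → [-108, 11]
ROT  — needs 3 operands, stack has 2 → underflow

8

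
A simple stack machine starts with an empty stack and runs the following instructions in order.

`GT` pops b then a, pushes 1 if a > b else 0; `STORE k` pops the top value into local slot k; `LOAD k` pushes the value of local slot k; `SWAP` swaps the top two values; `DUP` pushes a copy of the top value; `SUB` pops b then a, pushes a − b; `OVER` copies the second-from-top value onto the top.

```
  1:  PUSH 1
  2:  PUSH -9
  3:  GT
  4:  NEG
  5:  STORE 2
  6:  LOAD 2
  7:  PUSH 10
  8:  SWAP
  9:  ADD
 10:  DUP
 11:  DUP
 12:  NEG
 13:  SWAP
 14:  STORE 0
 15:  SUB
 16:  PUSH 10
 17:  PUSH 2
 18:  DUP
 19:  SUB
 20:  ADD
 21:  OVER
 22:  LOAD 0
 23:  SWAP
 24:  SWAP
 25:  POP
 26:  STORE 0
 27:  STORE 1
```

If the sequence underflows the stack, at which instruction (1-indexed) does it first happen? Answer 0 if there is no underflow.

PUSH 1  → 1
PUSH -9 → 1 -9
GT      → 1
NEG     → -1
STORE 2 → (empty)
LOAD 2  → -1
PUSH 10 → -1 10
SWAP    → 10 -1
ADD     → 9
DUP     → 9 9
DUP     → 9 9 9
NEG     → 9 9 -9
SWAP    → 9 -9 9
STORE 0 → 9 -9
SUB     → 18
PUSH 10 → 18 10
PUSH 2  → 18 10 2
DUP     → 18 10 2 2
SUB     → 18 10 0
ADD     → 18 10
OVER    → 18 10 18
LOAD 0  → 18 10 18 9
SWAP    → 18 10 9 18
SWAP    → 18 10 18 9
POP     → 18 10 18
STORE 0 → 18 10
STORE 1 → 18

0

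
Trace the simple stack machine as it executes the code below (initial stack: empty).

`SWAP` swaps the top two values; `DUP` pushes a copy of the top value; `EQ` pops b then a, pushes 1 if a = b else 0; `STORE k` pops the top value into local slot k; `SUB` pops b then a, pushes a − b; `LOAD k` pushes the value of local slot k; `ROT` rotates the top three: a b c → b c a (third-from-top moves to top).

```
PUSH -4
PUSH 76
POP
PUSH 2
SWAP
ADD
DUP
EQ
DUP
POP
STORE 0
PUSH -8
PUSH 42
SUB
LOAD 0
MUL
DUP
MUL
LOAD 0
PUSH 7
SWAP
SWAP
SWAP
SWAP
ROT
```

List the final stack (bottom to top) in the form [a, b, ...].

PUSH -4 -> [-4]
PUSH 76 -> [-4, 76]
POP     -> [-4]
PUSH 2  -> [-4, 2]
SWAP    -> [2, -4]
ADD     -> [-2]
DUP     -> [-2, -2]
EQ      -> [1]
DUP     -> [1, 1]
POP     -> [1]
STORE 0 -> []
PUSH -8 -> [-8]
PUSH 42 -> [-8, 42]
SUB     -> [-50]
LOAD 0  -> [-50, 1]
MUL     -> [-50]
DUP     -> [-50, -50]
MUL     -> [2500]
LOAD 0  -> [2500, 1]
PUSH 7  -> [2500, 1, 7]
SWAP    -> [2500, 7, 1]
SWAP    -> [2500, 1, 7]
SWAP    -> [2500, 7, 1]
SWAP    -> [2500, 1, 7]
ROT     -> [1, 7, 2500]

[1, 7, 2500]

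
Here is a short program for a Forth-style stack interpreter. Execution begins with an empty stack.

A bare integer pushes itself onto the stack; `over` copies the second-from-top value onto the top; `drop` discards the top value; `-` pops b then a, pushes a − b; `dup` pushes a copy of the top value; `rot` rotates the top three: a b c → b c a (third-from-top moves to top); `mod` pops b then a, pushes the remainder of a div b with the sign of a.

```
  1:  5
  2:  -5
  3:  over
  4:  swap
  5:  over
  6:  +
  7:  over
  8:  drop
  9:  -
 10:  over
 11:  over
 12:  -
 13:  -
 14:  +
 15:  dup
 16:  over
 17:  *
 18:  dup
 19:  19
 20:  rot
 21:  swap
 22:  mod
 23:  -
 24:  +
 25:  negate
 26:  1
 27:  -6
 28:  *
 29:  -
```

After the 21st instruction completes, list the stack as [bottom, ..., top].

5     5
-5    5 -5
over  5 -5 5
swap  5 5 -5
over  5 5 -5 5
+     5 5 0
over  5 5 0 5
drop  5 5 0
-     5 5
over  5 5 5
over  5 5 5 5
-     5 5 0
-     5 5
+     10
dup   10 10
over  10 10 10
*     10 100
dup   10 100 100
19    10 100 100 19
rot   10 100 19 100
swap  10 100 100 19

[10, 100, 100, 19]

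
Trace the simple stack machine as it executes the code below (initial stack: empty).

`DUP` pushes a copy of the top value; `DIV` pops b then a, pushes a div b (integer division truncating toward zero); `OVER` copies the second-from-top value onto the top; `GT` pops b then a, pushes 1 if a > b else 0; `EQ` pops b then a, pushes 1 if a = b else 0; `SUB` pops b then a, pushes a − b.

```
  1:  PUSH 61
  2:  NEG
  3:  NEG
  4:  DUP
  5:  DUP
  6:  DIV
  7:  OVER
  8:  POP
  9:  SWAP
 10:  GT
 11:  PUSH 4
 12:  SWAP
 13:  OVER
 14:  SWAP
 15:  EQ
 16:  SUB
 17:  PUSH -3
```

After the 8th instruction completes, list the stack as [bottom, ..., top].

[61, 1]

PUSH 61  [61]
NEG      [-61]
NEG      [61]
DUP      [61, 61]
DUP      [61, 61, 61]
DIV      [61, 1]
OVER     [61, 1, 61]
POP      [61, 1]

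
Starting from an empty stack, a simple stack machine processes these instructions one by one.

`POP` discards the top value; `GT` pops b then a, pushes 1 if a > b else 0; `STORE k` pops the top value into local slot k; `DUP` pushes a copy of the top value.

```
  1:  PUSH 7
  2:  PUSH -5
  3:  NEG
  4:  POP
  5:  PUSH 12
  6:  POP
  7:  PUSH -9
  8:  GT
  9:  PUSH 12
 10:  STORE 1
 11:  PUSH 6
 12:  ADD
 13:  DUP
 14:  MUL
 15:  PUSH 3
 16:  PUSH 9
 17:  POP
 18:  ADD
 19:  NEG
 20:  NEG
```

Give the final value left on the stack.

PUSH 7  -> 7
PUSH -5 -> 7 -5
NEG     -> 7 5
POP     -> 7
PUSH 12 -> 7 12
POP     -> 7
PUSH -9 -> 7 -9
GT      -> 1
PUSH 12 -> 1 12
STORE 1 -> 1
PUSH 6  -> 1 6
ADD     -> 7
DUP     -> 7 7
MUL     -> 49
PUSH 3  -> 49 3
PUSH 9  -> 49 3 9
POP     -> 49 3
ADD     -> 52
NEG     -> -52
NEG     -> 52

52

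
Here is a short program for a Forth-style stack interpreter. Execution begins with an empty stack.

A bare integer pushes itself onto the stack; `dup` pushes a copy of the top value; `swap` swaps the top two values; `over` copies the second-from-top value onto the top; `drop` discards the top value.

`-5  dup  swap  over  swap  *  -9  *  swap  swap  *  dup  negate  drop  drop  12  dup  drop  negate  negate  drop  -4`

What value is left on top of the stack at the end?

-5      -5
dup     -5 -5
swap    -5 -5
over    -5 -5 -5
swap    -5 -5 -5
*       -5 25
-9      -5 25 -9
*       -5 -225
swap    -225 -5
swap    -5 -225
*       1125
dup     1125 1125
negate  1125 -1125
drop    1125
drop    (empty)
12      12
dup     12 12
drop    12
negate  -12
negate  12
drop    (empty)
-4      -4

-4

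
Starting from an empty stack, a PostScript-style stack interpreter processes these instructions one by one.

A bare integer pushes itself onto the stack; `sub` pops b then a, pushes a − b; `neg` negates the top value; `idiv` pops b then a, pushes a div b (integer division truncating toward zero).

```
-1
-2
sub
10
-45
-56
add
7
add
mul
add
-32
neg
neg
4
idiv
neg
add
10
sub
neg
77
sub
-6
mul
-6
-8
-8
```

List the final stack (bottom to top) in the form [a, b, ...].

-1   : -1
-2   : -1 -2
sub  : 1
10   : 1 10
-45  : 1 10 -45
-56  : 1 10 -45 -56
add  : 1 10 -101
7    : 1 10 -101 7
add  : 1 10 -94
mul  : 1 -940
add  : -939
-32  : -939 -32
neg  : -939 32
neg  : -939 -32
4    : -939 -32 4
idiv : -939 -8
neg  : -939 8
add  : -931
10   : -931 10
sub  : -941
neg  : 941
77   : 941 77
sub  : 864
-6   : 864 -6
mul  : -5184
-6   : -5184 -6
-8   : -5184 -6 -8
-8   : -5184 -6 -8 -8

[-5184, -6, -8, -8]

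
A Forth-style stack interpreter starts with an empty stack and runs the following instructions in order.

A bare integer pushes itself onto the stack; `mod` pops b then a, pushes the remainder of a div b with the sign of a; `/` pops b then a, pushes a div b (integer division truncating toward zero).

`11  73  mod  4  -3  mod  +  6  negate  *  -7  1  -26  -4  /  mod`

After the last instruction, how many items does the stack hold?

11     -> 11
73     -> 11 73
mod    -> 11
4      -> 11 4
-3     -> 11 4 -3
mod    -> 11 1
+      -> 12
6      -> 12 6
negate -> 12 -6
*      -> -72
-7     -> -72 -7
1      -> -72 -7 1
-26    -> -72 -7 1 -26
-4     -> -72 -7 1 -26 -4
/      -> -72 -7 1 6
mod    -> -72 -7 1

3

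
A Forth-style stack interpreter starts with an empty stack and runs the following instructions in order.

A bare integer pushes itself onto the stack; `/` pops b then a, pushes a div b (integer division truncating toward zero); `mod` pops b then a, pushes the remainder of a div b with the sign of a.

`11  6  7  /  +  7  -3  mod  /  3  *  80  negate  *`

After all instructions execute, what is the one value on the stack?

-2640

11      11
6       11 6
7       11 6 7
/       11 0
+       11
7       11 7
-3      11 7 -3
mod     11 1
/       11
3       11 3
*       33
80      33 80
negate  33 -80
*       -2640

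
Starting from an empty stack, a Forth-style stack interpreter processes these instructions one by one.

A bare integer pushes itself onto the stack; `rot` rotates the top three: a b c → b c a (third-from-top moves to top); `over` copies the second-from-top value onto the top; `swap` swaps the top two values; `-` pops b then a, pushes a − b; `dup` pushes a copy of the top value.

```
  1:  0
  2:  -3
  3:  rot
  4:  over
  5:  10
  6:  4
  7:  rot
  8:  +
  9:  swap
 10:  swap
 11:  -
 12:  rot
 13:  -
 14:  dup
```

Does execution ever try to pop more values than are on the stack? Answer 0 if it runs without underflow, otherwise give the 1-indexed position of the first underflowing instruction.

3

0   0
-3  0 -3
rot  — needs 3 operands, stack has 2 → underflow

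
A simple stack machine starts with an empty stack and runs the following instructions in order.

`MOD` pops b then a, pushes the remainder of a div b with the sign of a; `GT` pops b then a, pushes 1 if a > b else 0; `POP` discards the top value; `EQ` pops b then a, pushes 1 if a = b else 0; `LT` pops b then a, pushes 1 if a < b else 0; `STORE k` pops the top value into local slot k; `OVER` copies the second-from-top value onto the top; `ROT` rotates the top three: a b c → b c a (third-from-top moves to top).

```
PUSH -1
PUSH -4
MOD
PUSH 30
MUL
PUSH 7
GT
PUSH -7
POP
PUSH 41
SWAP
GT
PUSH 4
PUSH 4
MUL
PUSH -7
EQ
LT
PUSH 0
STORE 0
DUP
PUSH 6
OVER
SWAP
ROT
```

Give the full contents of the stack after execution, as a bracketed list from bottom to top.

PUSH -1  -1
PUSH -4  -1 -4
MOD      -1
PUSH 30  -1 30
MUL      -30
PUSH 7   -30 7
GT       0
PUSH -7  0 -7
POP      0
PUSH 41  0 41
SWAP     41 0
GT       1
PUSH 4   1 4
PUSH 4   1 4 4
MUL      1 16
PUSH -7  1 16 -7
EQ       1 0
LT       0
PUSH 0   0 0
STORE 0  0
DUP      0 0
PUSH 6   0 0 6
OVER     0 0 6 0
SWAP     0 0 0 6
ROT      0 0 6 0

[0, 0, 6, 0]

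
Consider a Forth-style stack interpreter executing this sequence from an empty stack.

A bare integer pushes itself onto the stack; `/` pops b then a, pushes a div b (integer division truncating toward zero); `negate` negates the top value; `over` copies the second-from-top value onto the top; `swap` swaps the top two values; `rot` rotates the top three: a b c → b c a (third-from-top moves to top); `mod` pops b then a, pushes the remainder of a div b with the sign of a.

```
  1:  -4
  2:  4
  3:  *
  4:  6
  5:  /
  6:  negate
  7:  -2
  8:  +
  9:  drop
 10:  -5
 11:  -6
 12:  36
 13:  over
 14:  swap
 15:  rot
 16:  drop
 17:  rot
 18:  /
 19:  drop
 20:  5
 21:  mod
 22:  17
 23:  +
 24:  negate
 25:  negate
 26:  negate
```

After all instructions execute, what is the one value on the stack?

-4     → -4
4      → -4 4
*      → -16
6      → -16 6
/      → -2
negate → 2
-2     → 2 -2
+      → 0
drop   → (empty)
-5     → -5
-6     → -5 -6
36     → -5 -6 36
over   → -5 -6 36 -6
swap   → -5 -6 -6 36
rot    → -5 -6 36 -6
drop   → -5 -6 36
rot    → -6 36 -5
/      → -6 -7
drop   → -6
5      → -6 5
mod    → -1
17     → -1 17
+      → 16
negate → -16
negate → 16
negate → -16

-16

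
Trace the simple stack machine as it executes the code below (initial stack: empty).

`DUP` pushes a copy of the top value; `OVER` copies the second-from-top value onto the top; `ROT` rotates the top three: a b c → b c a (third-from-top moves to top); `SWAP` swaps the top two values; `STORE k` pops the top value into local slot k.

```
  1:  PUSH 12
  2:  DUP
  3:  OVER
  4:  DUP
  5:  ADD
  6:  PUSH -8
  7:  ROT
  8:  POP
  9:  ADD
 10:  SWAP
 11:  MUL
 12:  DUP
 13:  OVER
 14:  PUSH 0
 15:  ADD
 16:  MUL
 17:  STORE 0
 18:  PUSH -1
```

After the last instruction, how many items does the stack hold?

PUSH 12 → [12]
DUP     → [12, 12]
OVER    → [12, 12, 12]
DUP     → [12, 12, 12, 12]
ADD     → [12, 12, 24]
PUSH -8 → [12, 12, 24, -8]
ROT     → [12, 24, -8, 12]
POP     → [12, 24, -8]
ADD     → [12, 16]
SWAP    → [16, 12]
MUL     → [192]
DUP     → [192, 192]
OVER    → [192, 192, 192]
PUSH 0  → [192, 192, 192, 0]
ADD     → [192, 192, 192]
MUL     → [192, 36864]
STORE 0 → [192]
PUSH -1 → [192, -1]

2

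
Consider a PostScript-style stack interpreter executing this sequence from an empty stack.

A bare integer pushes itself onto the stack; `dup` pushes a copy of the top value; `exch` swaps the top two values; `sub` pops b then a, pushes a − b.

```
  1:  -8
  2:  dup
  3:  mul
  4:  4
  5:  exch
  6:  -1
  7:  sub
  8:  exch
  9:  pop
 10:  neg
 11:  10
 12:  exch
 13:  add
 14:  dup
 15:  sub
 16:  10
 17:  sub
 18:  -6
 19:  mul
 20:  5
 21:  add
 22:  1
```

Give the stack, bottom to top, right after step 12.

[10, -65]

-8   -> [-8]
dup  -> [-8, -8]
mul  -> [64]
4    -> [64, 4]
exch -> [4, 64]
-1   -> [4, 64, -1]
sub  -> [4, 65]
exch -> [65, 4]
pop  -> [65]
neg  -> [-65]
10   -> [-65, 10]
exch -> [10, -65]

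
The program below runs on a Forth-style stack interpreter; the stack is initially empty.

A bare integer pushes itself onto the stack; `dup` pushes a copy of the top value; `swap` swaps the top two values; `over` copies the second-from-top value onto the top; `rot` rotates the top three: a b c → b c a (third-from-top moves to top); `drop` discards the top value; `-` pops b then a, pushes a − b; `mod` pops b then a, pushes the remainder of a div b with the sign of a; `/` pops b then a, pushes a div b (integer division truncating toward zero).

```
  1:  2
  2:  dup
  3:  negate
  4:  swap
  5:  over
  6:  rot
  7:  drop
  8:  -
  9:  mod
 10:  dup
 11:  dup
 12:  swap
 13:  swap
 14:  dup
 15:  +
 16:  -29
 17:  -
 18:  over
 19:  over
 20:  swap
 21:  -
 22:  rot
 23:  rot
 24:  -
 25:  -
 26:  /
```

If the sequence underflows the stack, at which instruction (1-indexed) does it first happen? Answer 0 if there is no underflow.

9

2       [2]
dup     [2, 2]
negate  [2, -2]
swap    [-2, 2]
over    [-2, 2, -2]
rot     [2, -2, -2]
drop    [2, -2]
-       [4]
mod  — needs 2 operands, stack has 1 → underflow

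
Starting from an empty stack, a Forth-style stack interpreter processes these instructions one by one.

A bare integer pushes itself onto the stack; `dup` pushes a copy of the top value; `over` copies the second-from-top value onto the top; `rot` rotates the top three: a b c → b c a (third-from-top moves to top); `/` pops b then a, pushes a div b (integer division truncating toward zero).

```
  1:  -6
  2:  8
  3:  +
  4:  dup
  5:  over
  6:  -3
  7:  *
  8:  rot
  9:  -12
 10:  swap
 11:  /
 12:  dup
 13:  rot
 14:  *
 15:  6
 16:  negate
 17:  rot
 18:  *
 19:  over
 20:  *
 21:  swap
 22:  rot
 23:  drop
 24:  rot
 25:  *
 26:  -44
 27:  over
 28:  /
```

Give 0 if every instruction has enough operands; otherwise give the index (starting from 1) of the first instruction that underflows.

-6     : [-6]
8      : [-6, 8]
+      : [2]
dup    : [2, 2]
over   : [2, 2, 2]
-3     : [2, 2, 2, -3]
*      : [2, 2, -6]
rot    : [2, -6, 2]
-12    : [2, -6, 2, -12]
swap   : [2, -6, -12, 2]
/      : [2, -6, -6]
dup    : [2, -6, -6, -6]
rot    : [2, -6, -6, -6]
*      : [2, -6, 36]
6      : [2, -6, 36, 6]
negate : [2, -6, 36, -6]
rot    : [2, 36, -6, -6]
*      : [2, 36, 36]
over   : [2, 36, 36, 36]
*      : [2, 36, 1296]
swap   : [2, 1296, 36]
rot    : [1296, 36, 2]
drop   : [1296, 36]
rot  — needs 3 operands, stack has 2 → underflow

24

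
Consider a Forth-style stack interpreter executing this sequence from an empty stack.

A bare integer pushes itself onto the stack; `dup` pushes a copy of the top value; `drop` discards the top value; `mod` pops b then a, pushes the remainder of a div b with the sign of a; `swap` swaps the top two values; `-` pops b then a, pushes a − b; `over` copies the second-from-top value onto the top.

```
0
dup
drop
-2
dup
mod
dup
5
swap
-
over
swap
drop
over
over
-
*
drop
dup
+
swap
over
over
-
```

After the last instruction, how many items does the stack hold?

3

0    -> [0]
dup  -> [0, 0]
drop -> [0]
-2   -> [0, -2]
dup  -> [0, -2, -2]
mod  -> [0, 0]
dup  -> [0, 0, 0]
5    -> [0, 0, 0, 5]
swap -> [0, 0, 5, 0]
-    -> [0, 0, 5]
over -> [0, 0, 5, 0]
swap -> [0, 0, 0, 5]
drop -> [0, 0, 0]
over -> [0, 0, 0, 0]
over -> [0, 0, 0, 0, 0]
-    -> [0, 0, 0, 0]
*    -> [0, 0, 0]
drop -> [0, 0]
dup  -> [0, 0, 0]
+    -> [0, 0]
swap -> [0, 0]
over -> [0, 0, 0]
over -> [0, 0, 0, 0]
-    -> [0, 0, 0]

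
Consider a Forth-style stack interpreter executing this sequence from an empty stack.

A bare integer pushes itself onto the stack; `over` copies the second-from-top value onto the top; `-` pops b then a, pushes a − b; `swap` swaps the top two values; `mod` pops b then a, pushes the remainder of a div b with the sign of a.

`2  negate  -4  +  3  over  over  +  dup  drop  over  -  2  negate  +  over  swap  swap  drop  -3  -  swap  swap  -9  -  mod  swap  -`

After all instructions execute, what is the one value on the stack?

2      -> [2]
negate -> [-2]
-4     -> [-2, -4]
+      -> [-6]
3      -> [-6, 3]
over   -> [-6, 3, -6]
over   -> [-6, 3, -6, 3]
+      -> [-6, 3, -3]
dup    -> [-6, 3, -3, -3]
drop   -> [-6, 3, -3]
over   -> [-6, 3, -3, 3]
-      -> [-6, 3, -6]
2      -> [-6, 3, -6, 2]
negate -> [-6, 3, -6, -2]
+      -> [-6, 3, -8]
over   -> [-6, 3, -8, 3]
swap   -> [-6, 3, 3, -8]
swap   -> [-6, 3, -8, 3]
drop   -> [-6, 3, -8]
-3     -> [-6, 3, -8, -3]
-      -> [-6, 3, -5]
swap   -> [-6, -5, 3]
swap   -> [-6, 3, -5]
-9     -> [-6, 3, -5, -9]
-      -> [-6, 3, 4]
mod    -> [-6, 3]
swap   -> [3, -6]
-      -> [9]

9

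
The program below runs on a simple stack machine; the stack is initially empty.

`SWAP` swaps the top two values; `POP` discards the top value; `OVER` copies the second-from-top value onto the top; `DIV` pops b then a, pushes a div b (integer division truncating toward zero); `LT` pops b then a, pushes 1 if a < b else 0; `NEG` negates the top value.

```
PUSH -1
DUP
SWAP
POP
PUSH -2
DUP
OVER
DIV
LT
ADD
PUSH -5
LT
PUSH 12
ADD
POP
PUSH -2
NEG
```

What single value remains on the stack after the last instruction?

PUSH -1 -> -1
DUP     -> -1 -1
SWAP    -> -1 -1
POP     -> -1
PUSH -2 -> -1 -2
DUP     -> -1 -2 -2
OVER    -> -1 -2 -2 -2
DIV     -> -1 -2 1
LT      -> -1 1
ADD     -> 0
PUSH -5 -> 0 -5
LT      -> 0
PUSH 12 -> 0 12
ADD     -> 12
POP     -> (empty)
PUSH -2 -> -2
NEG     -> 2

2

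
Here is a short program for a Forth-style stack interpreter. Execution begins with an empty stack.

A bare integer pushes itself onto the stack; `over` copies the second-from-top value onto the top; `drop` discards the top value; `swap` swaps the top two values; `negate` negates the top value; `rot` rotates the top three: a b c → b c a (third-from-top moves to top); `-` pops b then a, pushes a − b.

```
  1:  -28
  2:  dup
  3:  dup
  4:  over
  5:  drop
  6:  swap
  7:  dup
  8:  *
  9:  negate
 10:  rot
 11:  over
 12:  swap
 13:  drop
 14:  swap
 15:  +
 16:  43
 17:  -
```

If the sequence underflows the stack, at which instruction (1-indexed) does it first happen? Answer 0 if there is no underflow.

-28    → -28
dup    → -28 -28
dup    → -28 -28 -28
over   → -28 -28 -28 -28
drop   → -28 -28 -28
swap   → -28 -28 -28
dup    → -28 -28 -28 -28
*      → -28 -28 784
negate → -28 -28 -784
rot    → -28 -784 -28
over   → -28 -784 -28 -784
swap   → -28 -784 -784 -28
drop   → -28 -784 -784
swap   → -28 -784 -784
+      → -28 -1568
43     → -28 -1568 43
-      → -28 -1611

0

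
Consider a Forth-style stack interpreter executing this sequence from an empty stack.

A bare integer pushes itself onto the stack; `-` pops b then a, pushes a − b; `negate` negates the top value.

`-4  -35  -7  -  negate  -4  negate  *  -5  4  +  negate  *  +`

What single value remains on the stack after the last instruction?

-4     : -4
-35    : -4 -35
-7     : -4 -35 -7
-      : -4 -28
negate : -4 28
-4     : -4 28 -4
negate : -4 28 4
*      : -4 112
-5     : -4 112 -5
4      : -4 112 -5 4
+      : -4 112 -1
negate : -4 112 1
*      : -4 112
+      : 108

108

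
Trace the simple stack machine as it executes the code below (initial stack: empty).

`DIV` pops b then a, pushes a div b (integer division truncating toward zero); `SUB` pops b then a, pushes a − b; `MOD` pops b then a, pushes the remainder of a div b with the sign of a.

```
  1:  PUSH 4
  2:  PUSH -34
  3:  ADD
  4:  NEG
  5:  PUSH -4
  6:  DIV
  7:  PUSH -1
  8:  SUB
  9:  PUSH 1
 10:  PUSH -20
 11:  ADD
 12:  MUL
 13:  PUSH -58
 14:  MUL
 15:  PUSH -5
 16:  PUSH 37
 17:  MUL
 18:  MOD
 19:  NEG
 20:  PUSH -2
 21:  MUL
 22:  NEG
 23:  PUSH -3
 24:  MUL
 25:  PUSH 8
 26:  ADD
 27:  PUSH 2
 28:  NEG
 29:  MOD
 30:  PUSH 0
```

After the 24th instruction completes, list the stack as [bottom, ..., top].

[-822]

PUSH 4   → [4]
PUSH -34 → [4, -34]
ADD      → [-30]
NEG      → [30]
PUSH -4  → [30, -4]
DIV      → [-7]
PUSH -1  → [-7, -1]
SUB      → [-6]
PUSH 1   → [-6, 1]
PUSH -20 → [-6, 1, -20]
ADD      → [-6, -19]
MUL      → [114]
PUSH -58 → [114, -58]
MUL      → [-6612]
PUSH -5  → [-6612, -5]
PUSH 37  → [-6612, -5, 37]
MUL      → [-6612, -185]
MOD      → [-137]
NEG      → [137]
PUSH -2  → [137, -2]
MUL      → [-274]
NEG      → [274]
PUSH -3  → [274, -3]
MUL      → [-822]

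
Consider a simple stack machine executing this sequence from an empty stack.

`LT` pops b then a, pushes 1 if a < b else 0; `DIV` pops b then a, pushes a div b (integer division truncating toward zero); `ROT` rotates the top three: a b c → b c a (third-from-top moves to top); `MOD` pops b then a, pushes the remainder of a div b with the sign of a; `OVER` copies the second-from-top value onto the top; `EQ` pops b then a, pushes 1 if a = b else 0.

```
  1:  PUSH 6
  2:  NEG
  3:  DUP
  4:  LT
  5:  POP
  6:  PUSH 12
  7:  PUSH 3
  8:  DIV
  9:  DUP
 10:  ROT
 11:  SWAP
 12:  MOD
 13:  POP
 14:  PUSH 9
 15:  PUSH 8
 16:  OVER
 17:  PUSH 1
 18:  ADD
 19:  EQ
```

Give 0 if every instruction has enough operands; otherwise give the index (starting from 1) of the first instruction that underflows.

10

PUSH 6  : [6]
NEG     : [-6]
DUP     : [-6, -6]
LT      : [0]
POP     : []
PUSH 12 : [12]
PUSH 3  : [12, 3]
DIV     : [4]
DUP     : [4, 4]
ROT  — needs 3 operands, stack has 2 → underflow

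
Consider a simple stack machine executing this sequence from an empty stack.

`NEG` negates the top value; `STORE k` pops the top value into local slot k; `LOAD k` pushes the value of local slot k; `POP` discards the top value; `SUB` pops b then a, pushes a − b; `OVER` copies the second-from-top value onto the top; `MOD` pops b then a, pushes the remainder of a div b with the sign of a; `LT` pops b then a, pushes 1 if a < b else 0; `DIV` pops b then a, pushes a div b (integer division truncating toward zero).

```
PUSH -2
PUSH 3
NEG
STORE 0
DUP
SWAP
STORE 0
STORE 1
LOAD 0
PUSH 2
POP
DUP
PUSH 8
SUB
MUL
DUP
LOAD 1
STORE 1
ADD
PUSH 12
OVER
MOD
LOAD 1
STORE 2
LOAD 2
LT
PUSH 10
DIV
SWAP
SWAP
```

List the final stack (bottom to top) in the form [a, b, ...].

PUSH -2 -> -2
PUSH 3  -> -2 3
NEG     -> -2 -3
STORE 0 -> -2
DUP     -> -2 -2
SWAP    -> -2 -2
STORE 0 -> -2
STORE 1 -> (empty)
LOAD 0  -> -2
PUSH 2  -> -2 2
POP     -> -2
DUP     -> -2 -2
PUSH 8  -> -2 -2 8
SUB     -> -2 -10
MUL     -> 20
DUP     -> 20 20
LOAD 1  -> 20 20 -2
STORE 1 -> 20 20
ADD     -> 40
PUSH 12 -> 40 12
OVER    -> 40 12 40
MOD     -> 40 12
LOAD 1  -> 40 12 -2
STORE 2 -> 40 12
LOAD 2  -> 40 12 -2
LT      -> 40 0
PUSH 10 -> 40 0 10
DIV     -> 40 0
SWAP    -> 0 40
SWAP    -> 40 0

[40, 0]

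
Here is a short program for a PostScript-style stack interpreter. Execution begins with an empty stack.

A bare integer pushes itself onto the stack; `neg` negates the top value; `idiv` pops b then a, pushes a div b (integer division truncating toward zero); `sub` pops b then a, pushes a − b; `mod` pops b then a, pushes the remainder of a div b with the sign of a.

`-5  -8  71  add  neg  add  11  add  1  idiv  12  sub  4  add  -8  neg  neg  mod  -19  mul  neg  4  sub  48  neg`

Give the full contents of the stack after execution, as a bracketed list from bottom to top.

[-23, -48]

-5   : [-5]
-8   : [-5, -8]
71   : [-5, -8, 71]
add  : [-5, 63]
neg  : [-5, -63]
add  : [-68]
11   : [-68, 11]
add  : [-57]
1    : [-57, 1]
idiv : [-57]
12   : [-57, 12]
sub  : [-69]
4    : [-69, 4]
add  : [-65]
-8   : [-65, -8]
neg  : [-65, 8]
neg  : [-65, -8]
mod  : [-1]
-19  : [-1, -19]
mul  : [19]
neg  : [-19]
4    : [-19, 4]
sub  : [-23]
48   : [-23, 48]
neg  : [-23, -48]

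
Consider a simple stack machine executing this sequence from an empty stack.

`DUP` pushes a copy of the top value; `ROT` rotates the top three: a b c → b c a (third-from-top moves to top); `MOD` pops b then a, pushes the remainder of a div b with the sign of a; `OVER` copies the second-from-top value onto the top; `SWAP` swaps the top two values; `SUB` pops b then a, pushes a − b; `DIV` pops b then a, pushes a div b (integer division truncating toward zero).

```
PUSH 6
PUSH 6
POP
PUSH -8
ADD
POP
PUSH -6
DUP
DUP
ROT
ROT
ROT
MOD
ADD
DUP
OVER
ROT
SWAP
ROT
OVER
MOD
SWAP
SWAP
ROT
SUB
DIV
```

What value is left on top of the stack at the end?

-1

PUSH 6  → [6]
PUSH 6  → [6, 6]
POP     → [6]
PUSH -8 → [6, -8]
ADD     → [-2]
POP     → []
PUSH -6 → [-6]
DUP     → [-6, -6]
DUP     → [-6, -6, -6]
ROT     → [-6, -6, -6]
ROT     → [-6, -6, -6]
ROT     → [-6, -6, -6]
MOD     → [-6, 0]
ADD     → [-6]
DUP     → [-6, -6]
OVER    → [-6, -6, -6]
ROT     → [-6, -6, -6]
SWAP    → [-6, -6, -6]
ROT     → [-6, -6, -6]
OVER    → [-6, -6, -6, -6]
MOD     → [-6, -6, 0]
SWAP    → [-6, 0, -6]
SWAP    → [-6, -6, 0]
ROT     → [-6, 0, -6]
SUB     → [-6, 6]
DIV     → [-1]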